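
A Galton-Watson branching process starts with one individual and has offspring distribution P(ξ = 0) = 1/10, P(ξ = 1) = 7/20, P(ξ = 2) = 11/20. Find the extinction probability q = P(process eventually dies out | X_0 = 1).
q = 2/11

The pgf is f(s) = 1/10 + 7/20·s + 11/20·s². The extinction probability q is the smallest fixed point of f in [0, 1]. Setting s = f(s):
  11/20·s² + (7/20 − 1)·s + 1/10 = 0
  11/20·s² − (1/10 + 11/20)·s + 1/10 = 0
which factors as (s − 1)·(11/20·s − 1/10) = 0, giving roots s = 1 and s = (1/10)/(11/20) = 2/11.
Mean offspring μ = 7/20 + 2·11/20 = 29/20 > 1 (supercritical), so q < 1. The extinction probability is the smaller root: q = (1/10)/(11/20) = 2/11.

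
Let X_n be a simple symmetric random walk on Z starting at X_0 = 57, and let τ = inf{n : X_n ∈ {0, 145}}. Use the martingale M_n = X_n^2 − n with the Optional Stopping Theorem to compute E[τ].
E[τ] = 5016

M_n = X_n^2 − n is a martingale (since E[X_{n+1}^2 | F_n] = X_n^2 + 1). By OST (τ has finite mean in a bounded region), E[M_τ] = E[M_0] = X_0^2 − 0 = 57^2 = 3249. Also E[M_τ] = E[X_τ^2] − E[τ]. The walk exits at 0 or 145, with P(hit 145 first) = 57/145, so E[X_τ^2] = 145^2 · 57/145 + 0 = 8265. Thus E[τ] = E[X_τ^2] − E[M_τ] = 8265 − 3249 = 5016 = 57(145 − 57) = 5016.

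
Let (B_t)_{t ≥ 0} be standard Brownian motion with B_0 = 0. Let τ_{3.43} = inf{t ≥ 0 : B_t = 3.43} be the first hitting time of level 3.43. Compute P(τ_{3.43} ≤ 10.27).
P(τ_{3.43} ≤ 10.27) = 2(1 − Φ(3.43/√10.27)) = 2(1 − Φ(1.0703)) ≈ 0.2845

By the reflection principle for standard BM, P(τ_b ≤ t) = 2 · P(B_t ≥ b). Since B_t ~ N(0, t), P(B_t ≥ 3.43) = 1 − Φ(3.43/√t) = 1 − Φ(3.43/√10.27) = 1 − Φ(1.0703) ≈ 0.14224. Doubling: P(τ_{3.43} ≤ 10.27) ≈ 2 · 0.14224 = 0.28448 ≈ 0.2845.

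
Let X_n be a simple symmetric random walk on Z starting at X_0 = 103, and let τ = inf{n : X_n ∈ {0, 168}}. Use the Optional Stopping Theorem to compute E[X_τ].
E[X_τ] = 103

X_n is a martingale and τ is a bounded-mean stopping time (indeed τ is finite a.s. with bounded expectation since the walk is in a bounded region). By the OST, E[X_τ] = E[X_0] = 103. Equivalently: E[X_τ] = 168 · P(hit 168 first) + 0 · P(hit 0 first) = 168 · (103/168) = 103.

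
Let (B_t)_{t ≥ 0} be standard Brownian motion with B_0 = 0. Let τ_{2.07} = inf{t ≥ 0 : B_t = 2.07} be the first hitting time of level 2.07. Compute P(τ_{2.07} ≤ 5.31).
P(τ_{2.07} ≤ 5.31) = 2(1 − Φ(2.07/√5.31)) = 2(1 − Φ(0.8983)) ≈ 0.3690

By the reflection principle for standard BM, P(τ_b ≤ t) = 2 · P(B_t ≥ b). Since B_t ~ N(0, t), P(B_t ≥ 2.07) = 1 − Φ(2.07/√t) = 1 − Φ(2.07/√5.31) = 1 − Φ(0.8983) ≈ 0.18451. Doubling: P(τ_{2.07} ≤ 5.31) ≈ 2 · 0.18451 = 0.36902 ≈ 0.3690.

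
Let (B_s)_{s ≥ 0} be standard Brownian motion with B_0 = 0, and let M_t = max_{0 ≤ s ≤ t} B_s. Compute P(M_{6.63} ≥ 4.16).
P(M_{6.63} ≥ 4.16) = 2·P(B_{6.63} ≥ 4.16) = 2(1 − Φ(4.16/√6.63)) ≈ 0.1062

By the reflection principle for Brownian motion, P(M_t ≥ a) = 2 · P(B_t ≥ a) for a ≥ 0. Since B_t ~ N(0, t), P(B_t ≥ 4.16) = 1 − Φ(4.16/√t) = 1 − Φ(4.16/√6.63) = 1 − Φ(1.6156). So
  P(M_{6.63} ≥ 4.16) = 2(1 − Φ(1.6156)) ≈ 0.1062.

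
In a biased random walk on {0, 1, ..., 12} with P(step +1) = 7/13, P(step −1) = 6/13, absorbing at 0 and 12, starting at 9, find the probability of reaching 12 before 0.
P(hit 12 before 0) = (1 − (6/7)^9) / (1 − (6/7)^12) = 81768799/91846495

Let u_k denote P(reach 12 before 0 | start at k). Boundary: u_0 = 0, u_12 = 1. Recurrence: u_k = 7/13·u_{k+1} + 6/13·u_{k-1} for 1 ≤ k ≤ 11. Try u_k = A + B·r^k with r = q/p = (6/13)/(7/13) = 6/7. Substitution satisfies the recurrence; boundary conditions give:
  u_k = (1 − r^k) / (1 − r^N) = (1 − (6/7)^9) / (1 − (6/7)^12) = 81768799/91846495.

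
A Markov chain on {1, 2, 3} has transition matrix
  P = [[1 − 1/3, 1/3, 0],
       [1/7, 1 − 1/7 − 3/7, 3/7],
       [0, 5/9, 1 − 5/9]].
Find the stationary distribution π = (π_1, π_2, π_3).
π = (15/77, 5/11, 27/77)

This is a birth-death chain on three states, which satisfies detailed balance: π_1 · P_{12} = π_2 · P_{21} and π_2 · P_{23} = π_3 · P_{32}.
From π_1 · 1/3 = π_2 · 1/7: π_2/π_1 = (1/3)/(1/7) = 7/3.
From π_2 · 3/7 = π_3 · 5/9: π_3/π_2 = (3/7)/(5/9) = 27/35.
Take π_1 proportional to 1; then unnormalized π = (1, 7/3, 9/5). Normalize by dividing by the sum 77/15:
  π = (15/77, 5/11, 27/77).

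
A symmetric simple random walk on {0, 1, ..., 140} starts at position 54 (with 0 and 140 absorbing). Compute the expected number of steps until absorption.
E[τ | X_0 = 54] = 4644

Let v_k = E[τ | X_0 = k]. Boundary: v_0 = v_140 = 0. Recurrence: v_k = 1 + (v_{k-1} + v_{k+1})/2 for 1 ≤ k ≤ 139. The particular solution to v_k − (v_{k-1} + v_{k+1})/2 = 1 is v_k = −k^2. Adding homogeneous solution A + B k and matching boundaries gives v_k = k (140 − k). Substituting k = 54: v_54 = 54 · 86 = 4644.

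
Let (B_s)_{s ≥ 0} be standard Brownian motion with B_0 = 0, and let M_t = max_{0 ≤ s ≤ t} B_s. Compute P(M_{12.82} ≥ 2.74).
P(M_{12.82} ≥ 2.74) = 2·P(B_{12.82} ≥ 2.74) = 2(1 − Φ(2.74/√12.82)) ≈ 0.4441

By the reflection principle for Brownian motion, P(M_t ≥ a) = 2 · P(B_t ≥ a) for a ≥ 0. Since B_t ~ N(0, t), P(B_t ≥ 2.74) = 1 − Φ(2.74/√t) = 1 − Φ(2.74/√12.82) = 1 − Φ(0.7653). So
  P(M_{12.82} ≥ 2.74) = 2(1 − Φ(0.7653)) ≈ 0.4441.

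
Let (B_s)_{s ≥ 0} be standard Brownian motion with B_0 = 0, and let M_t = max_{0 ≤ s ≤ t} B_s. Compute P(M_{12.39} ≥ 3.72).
P(M_{12.39} ≥ 3.72) = 2·P(B_{12.39} ≥ 3.72) = 2(1 − Φ(3.72/√12.39)) ≈ 0.2906

By the reflection principle for Brownian motion, P(M_t ≥ a) = 2 · P(B_t ≥ a) for a ≥ 0. Since B_t ~ N(0, t), P(B_t ≥ 3.72) = 1 − Φ(3.72/√t) = 1 − Φ(3.72/√12.39) = 1 − Φ(1.0568). So
  P(M_{12.39} ≥ 3.72) = 2(1 − Φ(1.0568)) ≈ 0.2906.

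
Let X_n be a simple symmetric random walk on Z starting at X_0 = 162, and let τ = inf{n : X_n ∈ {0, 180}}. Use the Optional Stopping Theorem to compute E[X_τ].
E[X_τ] = 162

X_n is a martingale and τ is a bounded-mean stopping time (indeed τ is finite a.s. with bounded expectation since the walk is in a bounded region). By the OST, E[X_τ] = E[X_0] = 162. Equivalently: E[X_τ] = 180 · P(hit 180 first) + 0 · P(hit 0 first) = 180 · (162/180) = 162.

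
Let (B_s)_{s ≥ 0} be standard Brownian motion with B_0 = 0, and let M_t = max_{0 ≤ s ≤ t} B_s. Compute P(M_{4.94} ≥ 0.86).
P(M_{4.94} ≥ 0.86) = 2·P(B_{4.94} ≥ 0.86) = 2(1 − Φ(0.86/√4.94)) ≈ 0.6988

By the reflection principle for Brownian motion, P(M_t ≥ a) = 2 · P(B_t ≥ a) for a ≥ 0. Since B_t ~ N(0, t), P(B_t ≥ 0.86) = 1 − Φ(0.86/√t) = 1 − Φ(0.86/√4.94) = 1 − Φ(0.3869). So
  P(M_{4.94} ≥ 0.86) = 2(1 − Φ(0.3869)) ≈ 0.6988.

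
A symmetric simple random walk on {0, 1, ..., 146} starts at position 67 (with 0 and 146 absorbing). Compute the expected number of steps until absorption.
E[τ | X_0 = 67] = 5293

Let v_k = E[τ | X_0 = k]. Boundary: v_0 = v_146 = 0. Recurrence: v_k = 1 + (v_{k-1} + v_{k+1})/2 for 1 ≤ k ≤ 145. The particular solution to v_k − (v_{k-1} + v_{k+1})/2 = 1 is v_k = −k^2. Adding homogeneous solution A + B k and matching boundaries gives v_k = k (146 − k). Substituting k = 67: v_67 = 67 · 79 = 5293.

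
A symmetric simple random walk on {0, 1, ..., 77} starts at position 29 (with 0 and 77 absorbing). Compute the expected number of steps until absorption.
E[τ | X_0 = 29] = 1392

Let v_k = E[τ | X_0 = k]. Boundary: v_0 = v_77 = 0. Recurrence: v_k = 1 + (v_{k-1} + v_{k+1})/2 for 1 ≤ k ≤ 76. The particular solution to v_k − (v_{k-1} + v_{k+1})/2 = 1 is v_k = −k^2. Adding homogeneous solution A + B k and matching boundaries gives v_k = k (77 − k). Substituting k = 29: v_29 = 29 · 48 = 1392.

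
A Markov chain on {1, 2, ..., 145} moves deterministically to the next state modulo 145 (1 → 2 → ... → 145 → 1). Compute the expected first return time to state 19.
E[T_19 | X_0 = 19] = 145

The chain cycles deterministically, so starting at state 19 it returns in exactly 145 steps. Equivalently, the stationary distribution is uniform π_j = 1/145 for every state j, so by Kac's formula E[T_19] = 1/π_19 = 145.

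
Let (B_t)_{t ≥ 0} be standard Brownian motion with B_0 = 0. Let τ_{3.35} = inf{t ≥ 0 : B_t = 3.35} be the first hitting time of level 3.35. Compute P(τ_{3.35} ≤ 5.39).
P(τ_{3.35} ≤ 5.39) = 2(1 − Φ(3.35/√5.39)) = 2(1 − Φ(1.4429)) ≈ 0.1490

By the reflection principle for standard BM, P(τ_b ≤ t) = 2 · P(B_t ≥ b). Since B_t ~ N(0, t), P(B_t ≥ 3.35) = 1 − Φ(3.35/√t) = 1 − Φ(3.35/√5.39) = 1 − Φ(1.4429) ≈ 0.07452. Doubling: P(τ_{3.35} ≤ 5.39) ≈ 2 · 0.07452 = 0.14904 ≈ 0.1490.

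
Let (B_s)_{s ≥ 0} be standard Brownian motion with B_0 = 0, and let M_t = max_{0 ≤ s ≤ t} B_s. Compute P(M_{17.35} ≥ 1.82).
P(M_{17.35} ≥ 1.82) = 2·P(B_{17.35} ≥ 1.82) = 2(1 − Φ(1.82/√17.35)) ≈ 0.6622

By the reflection principle for Brownian motion, P(M_t ≥ a) = 2 · P(B_t ≥ a) for a ≥ 0. Since B_t ~ N(0, t), P(B_t ≥ 1.82) = 1 − Φ(1.82/√t) = 1 − Φ(1.82/√17.35) = 1 − Φ(0.4369). So
  P(M_{17.35} ≥ 1.82) = 2(1 − Φ(0.4369)) ≈ 0.6622.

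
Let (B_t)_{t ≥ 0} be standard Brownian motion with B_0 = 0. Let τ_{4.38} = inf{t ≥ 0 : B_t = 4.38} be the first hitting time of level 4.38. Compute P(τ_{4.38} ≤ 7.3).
P(τ_{4.38} ≤ 7.3) = 2(1 − Φ(4.38/√7.3)) = 2(1 − Φ(1.6211)) ≈ 0.1050

By the reflection principle for standard BM, P(τ_b ≤ t) = 2 · P(B_t ≥ b). Since B_t ~ N(0, t), P(B_t ≥ 4.38) = 1 − Φ(4.38/√t) = 1 − Φ(4.38/√7.3) = 1 − Φ(1.6211) ≈ 0.05250. Doubling: P(τ_{4.38} ≤ 7.3) ≈ 2 · 0.05250 = 0.10500 ≈ 0.1050.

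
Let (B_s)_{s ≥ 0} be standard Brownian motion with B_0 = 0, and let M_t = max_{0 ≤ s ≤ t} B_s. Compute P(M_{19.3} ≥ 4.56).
P(M_{19.3} ≥ 4.56) = 2·P(B_{19.3} ≥ 4.56) = 2(1 − Φ(4.56/√19.3)) ≈ 0.2993

By the reflection principle for Brownian motion, P(M_t ≥ a) = 2 · P(B_t ≥ a) for a ≥ 0. Since B_t ~ N(0, t), P(B_t ≥ 4.56) = 1 − Φ(4.56/√t) = 1 − Φ(4.56/√19.3) = 1 − Φ(1.0380). So
  P(M_{19.3} ≥ 4.56) = 2(1 − Φ(1.0380)) ≈ 0.2993.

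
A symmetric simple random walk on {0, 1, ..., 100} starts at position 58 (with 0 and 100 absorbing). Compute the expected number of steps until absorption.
E[τ | X_0 = 58] = 2436

Let v_k = E[τ | X_0 = k]. Boundary: v_0 = v_100 = 0. Recurrence: v_k = 1 + (v_{k-1} + v_{k+1})/2 for 1 ≤ k ≤ 99. The particular solution to v_k − (v_{k-1} + v_{k+1})/2 = 1 is v_k = −k^2. Adding homogeneous solution A + B k and matching boundaries gives v_k = k (100 − k). Substituting k = 58: v_58 = 58 · 42 = 2436.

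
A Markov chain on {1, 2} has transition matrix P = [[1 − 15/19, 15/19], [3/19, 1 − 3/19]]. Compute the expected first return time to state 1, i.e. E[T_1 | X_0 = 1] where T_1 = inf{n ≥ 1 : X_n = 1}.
E[T_1 | X_0 = 1] = 1/π_1 = 6

For an irreducible recurrent Markov chain with stationary distribution π, E[T_i | X_0 = i] = 1/π_i (Kac's formula). Here π_1 = (3/19)/(15/19 + 3/19) = (3/19)/(18/19) = 1/6, so E[T_1 | X_0 = 1] = 1/π_1 = (15/19 + 3/19)/(3/19) = (18/19)/(3/19) = 6.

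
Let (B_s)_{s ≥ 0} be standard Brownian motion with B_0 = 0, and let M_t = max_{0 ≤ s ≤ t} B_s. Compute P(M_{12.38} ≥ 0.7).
P(M_{12.38} ≥ 0.7) = 2·P(B_{12.38} ≥ 0.7) = 2(1 − Φ(0.7/√12.38)) ≈ 0.8423

By the reflection principle for Brownian motion, P(M_t ≥ a) = 2 · P(B_t ≥ a) for a ≥ 0. Since B_t ~ N(0, t), P(B_t ≥ 0.7) = 1 − Φ(0.7/√t) = 1 − Φ(0.7/√12.38) = 1 − Φ(0.1989). So
  P(M_{12.38} ≥ 0.7) = 2(1 − Φ(0.1989)) ≈ 0.8423.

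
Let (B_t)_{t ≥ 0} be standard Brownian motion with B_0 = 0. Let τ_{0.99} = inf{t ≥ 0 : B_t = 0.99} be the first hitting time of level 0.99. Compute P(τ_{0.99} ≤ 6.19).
P(τ_{0.99} ≤ 6.19) = 2(1 − Φ(0.99/√6.19)) = 2(1 − Φ(0.3979)) ≈ 0.6907

By the reflection principle for standard BM, P(τ_b ≤ t) = 2 · P(B_t ≥ b). Since B_t ~ N(0, t), P(B_t ≥ 0.99) = 1 − Φ(0.99/√t) = 1 − Φ(0.99/√6.19) = 1 − Φ(0.3979) ≈ 0.34535. Doubling: P(τ_{0.99} ≤ 6.19) ≈ 2 · 0.34535 = 0.69070 ≈ 0.6907.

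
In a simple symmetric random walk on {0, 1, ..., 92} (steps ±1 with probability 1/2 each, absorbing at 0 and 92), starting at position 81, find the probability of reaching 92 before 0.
P(hit 92 before 0) = 81/92

Let u_k = P(hit 92 before 0 | start at k). Then u_0 = 0, u_92 = 1, and u_k = u_{k-1}/2 + u_{k+1}/2 for 1 ≤ k ≤ 91. This harmonic recurrence is solved by u_k = k/92, giving u_81 = 81/92.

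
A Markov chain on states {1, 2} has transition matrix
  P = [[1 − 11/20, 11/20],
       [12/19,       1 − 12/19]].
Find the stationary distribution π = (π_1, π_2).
π_1 = 240/449, π_2 = 209/449

Solve πP = π with π_1 + π_2 = 1. From πP = π: π_1 · (1 − 11/20) + π_2 · 12/19 = π_1 ⇒ π_2 · 12/19 = π_1 · 11/20 ⇒ π_2/π_1 = (11/20)/(12/19) = 209/240. Together with π_1 + π_2 = 1:
  π_1 = (12/19)/(11/20 + 12/19) = (12/19)/(449/380) = 240/449,
  π_2 = (11/20)/(11/20 + 12/19) = (11/20)/(449/380) = 209/449.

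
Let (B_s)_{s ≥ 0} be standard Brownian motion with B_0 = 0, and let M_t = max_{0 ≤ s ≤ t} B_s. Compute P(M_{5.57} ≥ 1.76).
P(M_{5.57} ≥ 1.76) = 2·P(B_{5.57} ≥ 1.76) = 2(1 − Φ(1.76/√5.57)) ≈ 0.4558

By the reflection principle for Brownian motion, P(M_t ≥ a) = 2 · P(B_t ≥ a) for a ≥ 0. Since B_t ~ N(0, t), P(B_t ≥ 1.76) = 1 − Φ(1.76/√t) = 1 − Φ(1.76/√5.57) = 1 − Φ(0.7457). So
  P(M_{5.57} ≥ 1.76) = 2(1 − Φ(0.7457)) ≈ 0.4558.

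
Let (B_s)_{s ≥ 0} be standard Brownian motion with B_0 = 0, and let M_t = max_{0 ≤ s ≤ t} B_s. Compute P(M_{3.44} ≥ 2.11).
P(M_{3.44} ≥ 2.11) = 2·P(B_{3.44} ≥ 2.11) = 2(1 − Φ(2.11/√3.44)) ≈ 0.2553

By the reflection principle for Brownian motion, P(M_t ≥ a) = 2 · P(B_t ≥ a) for a ≥ 0. Since B_t ~ N(0, t), P(B_t ≥ 2.11) = 1 − Φ(2.11/√t) = 1 − Φ(2.11/√3.44) = 1 − Φ(1.1376). So
  P(M_{3.44} ≥ 2.11) = 2(1 − Φ(1.1376)) ≈ 0.2553.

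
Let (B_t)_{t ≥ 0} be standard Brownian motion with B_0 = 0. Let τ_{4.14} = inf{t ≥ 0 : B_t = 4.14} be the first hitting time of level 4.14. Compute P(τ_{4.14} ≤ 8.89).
P(τ_{4.14} ≤ 8.89) = 2(1 − Φ(4.14/√8.89)) = 2(1 − Φ(1.3885)) ≈ 0.1650

By the reflection principle for standard BM, P(τ_b ≤ t) = 2 · P(B_t ≥ b). Since B_t ~ N(0, t), P(B_t ≥ 4.14) = 1 − Φ(4.14/√t) = 1 − Φ(4.14/√8.89) = 1 − Φ(1.3885) ≈ 0.08249. Doubling: P(τ_{4.14} ≤ 8.89) ≈ 2 · 0.08249 = 0.16498 ≈ 0.1650.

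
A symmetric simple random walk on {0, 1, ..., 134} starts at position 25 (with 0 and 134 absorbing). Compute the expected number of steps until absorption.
E[τ | X_0 = 25] = 2725

Let v_k = E[τ | X_0 = k]. Boundary: v_0 = v_134 = 0. Recurrence: v_k = 1 + (v_{k-1} + v_{k+1})/2 for 1 ≤ k ≤ 133. The particular solution to v_k − (v_{k-1} + v_{k+1})/2 = 1 is v_k = −k^2. Adding homogeneous solution A + B k and matching boundaries gives v_k = k (134 − k). Substituting k = 25: v_25 = 25 · 109 = 2725.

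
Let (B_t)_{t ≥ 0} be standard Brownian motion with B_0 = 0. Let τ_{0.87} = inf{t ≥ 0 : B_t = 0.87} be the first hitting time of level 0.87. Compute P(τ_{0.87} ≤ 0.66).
P(τ_{0.87} ≤ 0.66) = 2(1 − Φ(0.87/√0.66)) = 2(1 − Φ(1.0709)) ≈ 0.2842

By the reflection principle for standard BM, P(τ_b ≤ t) = 2 · P(B_t ≥ b). Since B_t ~ N(0, t), P(B_t ≥ 0.87) = 1 − Φ(0.87/√t) = 1 − Φ(0.87/√0.66) = 1 − Φ(1.0709) ≈ 0.14211. Doubling: P(τ_{0.87} ≤ 0.66) ≈ 2 · 0.14211 = 0.28422 ≈ 0.2842.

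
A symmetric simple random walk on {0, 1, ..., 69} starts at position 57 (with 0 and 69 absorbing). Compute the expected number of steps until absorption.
E[τ | X_0 = 57] = 684

Let v_k = E[τ | X_0 = k]. Boundary: v_0 = v_69 = 0. Recurrence: v_k = 1 + (v_{k-1} + v_{k+1})/2 for 1 ≤ k ≤ 68. The particular solution to v_k − (v_{k-1} + v_{k+1})/2 = 1 is v_k = −k^2. Adding homogeneous solution A + B k and matching boundaries gives v_k = k (69 − k). Substituting k = 57: v_57 = 57 · 12 = 684.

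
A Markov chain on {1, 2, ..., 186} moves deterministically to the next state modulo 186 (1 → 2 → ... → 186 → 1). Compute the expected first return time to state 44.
E[T_44 | X_0 = 44] = 186

The chain cycles deterministically, so starting at state 44 it returns in exactly 186 steps. Equivalently, the stationary distribution is uniform π_j = 1/186 for every state j, so by Kac's formula E[T_44] = 1/π_44 = 186.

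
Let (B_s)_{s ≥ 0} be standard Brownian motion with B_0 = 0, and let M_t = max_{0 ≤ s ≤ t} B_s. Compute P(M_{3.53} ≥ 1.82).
P(M_{3.53} ≥ 1.82) = 2·P(B_{3.53} ≥ 1.82) = 2(1 − Φ(1.82/√3.53)) ≈ 0.3327

By the reflection principle for Brownian motion, P(M_t ≥ a) = 2 · P(B_t ≥ a) for a ≥ 0. Since B_t ~ N(0, t), P(B_t ≥ 1.82) = 1 − Φ(1.82/√t) = 1 − Φ(1.82/√3.53) = 1 − Φ(0.9687). So
  P(M_{3.53} ≥ 1.82) = 2(1 − Φ(0.9687)) ≈ 0.3327.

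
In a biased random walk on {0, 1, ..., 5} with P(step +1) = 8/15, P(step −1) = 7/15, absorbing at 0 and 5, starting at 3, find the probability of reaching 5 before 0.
P(hit 5 before 0) = (1 − (7/8)^3) / (1 − (7/8)^5) = 10816/15961

Let u_k denote P(reach 5 before 0 | start at k). Boundary: u_0 = 0, u_5 = 1. Recurrence: u_k = 8/15·u_{k+1} + 7/15·u_{k-1} for 1 ≤ k ≤ 4. Try u_k = A + B·r^k with r = q/p = (7/15)/(8/15) = 7/8. Substitution satisfies the recurrence; boundary conditions give:
  u_k = (1 − r^k) / (1 − r^N) = (1 − (7/8)^3) / (1 − (7/8)^5) = 10816/15961.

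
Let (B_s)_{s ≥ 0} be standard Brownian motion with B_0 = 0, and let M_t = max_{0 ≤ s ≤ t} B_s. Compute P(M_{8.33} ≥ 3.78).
P(M_{8.33} ≥ 3.78) = 2·P(B_{8.33} ≥ 3.78) = 2(1 − Φ(3.78/√8.33)) ≈ 0.1903

By the reflection principle for Brownian motion, P(M_t ≥ a) = 2 · P(B_t ≥ a) for a ≥ 0. Since B_t ~ N(0, t), P(B_t ≥ 3.78) = 1 − Φ(3.78/√t) = 1 − Φ(3.78/√8.33) = 1 − Φ(1.3097). So
  P(M_{8.33} ≥ 3.78) = 2(1 − Φ(1.3097)) ≈ 0.1903.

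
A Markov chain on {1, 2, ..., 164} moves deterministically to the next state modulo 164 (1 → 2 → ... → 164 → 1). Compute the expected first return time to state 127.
E[T_127 | X_0 = 127] = 164

The chain cycles deterministically, so starting at state 127 it returns in exactly 164 steps. Equivalently, the stationary distribution is uniform π_j = 1/164 for every state j, so by Kac's formula E[T_127] = 1/π_127 = 164.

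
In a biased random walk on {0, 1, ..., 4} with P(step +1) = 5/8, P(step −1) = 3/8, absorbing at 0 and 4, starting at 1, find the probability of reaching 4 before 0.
P(hit 4 before 0) = (1 − (3/5)^1) / (1 − (3/5)^4) = 125/272

Let u_k denote P(reach 4 before 0 | start at k). Boundary: u_0 = 0, u_4 = 1. Recurrence: u_k = 5/8·u_{k+1} + 3/8·u_{k-1} for 1 ≤ k ≤ 3. Try u_k = A + B·r^k with r = q/p = (3/8)/(5/8) = 3/5. Substitution satisfies the recurrence; boundary conditions give:
  u_k = (1 − r^k) / (1 − r^N) = (1 − (3/5)^1) / (1 − (3/5)^4) = 125/272.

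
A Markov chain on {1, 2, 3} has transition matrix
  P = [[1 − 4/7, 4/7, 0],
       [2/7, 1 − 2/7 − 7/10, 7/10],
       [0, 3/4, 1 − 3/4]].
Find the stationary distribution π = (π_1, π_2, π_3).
π = (15/73, 30/73, 28/73)

This is a birth-death chain on three states, which satisfies detailed balance: π_1 · P_{12} = π_2 · P_{21} and π_2 · P_{23} = π_3 · P_{32}.
From π_1 · 4/7 = π_2 · 2/7: π_2/π_1 = (4/7)/(2/7) = 2.
From π_2 · 7/10 = π_3 · 3/4: π_3/π_2 = (7/10)/(3/4) = 14/15.
Take π_1 proportional to 1; then unnormalized π = (1, 2, 28/15). Normalize by dividing by the sum 73/15:
  π = (15/73, 30/73, 28/73).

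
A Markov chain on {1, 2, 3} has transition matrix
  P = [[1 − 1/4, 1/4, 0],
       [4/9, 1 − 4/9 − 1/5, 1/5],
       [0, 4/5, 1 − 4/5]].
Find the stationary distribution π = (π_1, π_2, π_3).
π = (64/109, 36/109, 9/109)

This is a birth-death chain on three states, which satisfies detailed balance: π_1 · P_{12} = π_2 · P_{21} and π_2 · P_{23} = π_3 · P_{32}.
From π_1 · 1/4 = π_2 · 4/9: π_2/π_1 = (1/4)/(4/9) = 9/16.
From π_2 · 1/5 = π_3 · 4/5: π_3/π_2 = (1/5)/(4/5) = 1/4.
Take π_1 proportional to 1; then unnormalized π = (1, 9/16, 9/64). Normalize by dividing by the sum 109/64:
  π = (64/109, 36/109, 9/109).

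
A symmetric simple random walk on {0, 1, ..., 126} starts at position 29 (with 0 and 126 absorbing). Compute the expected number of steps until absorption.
E[τ | X_0 = 29] = 2813

Let v_k = E[τ | X_0 = k]. Boundary: v_0 = v_126 = 0. Recurrence: v_k = 1 + (v_{k-1} + v_{k+1})/2 for 1 ≤ k ≤ 125. The particular solution to v_k − (v_{k-1} + v_{k+1})/2 = 1 is v_k = −k^2. Adding homogeneous solution A + B k and matching boundaries gives v_k = k (126 − k). Substituting k = 29: v_29 = 29 · 97 = 2813.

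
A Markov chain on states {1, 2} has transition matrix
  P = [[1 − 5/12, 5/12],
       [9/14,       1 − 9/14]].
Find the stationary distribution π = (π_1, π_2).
π_1 = 54/89, π_2 = 35/89

Solve πP = π with π_1 + π_2 = 1. From πP = π: π_1 · (1 − 5/12) + π_2 · 9/14 = π_1 ⇒ π_2 · 9/14 = π_1 · 5/12 ⇒ π_2/π_1 = (5/12)/(9/14) = 35/54. Together with π_1 + π_2 = 1:
  π_1 = (9/14)/(5/12 + 9/14) = (9/14)/(89/84) = 54/89,
  π_2 = (5/12)/(5/12 + 9/14) = (5/12)/(89/84) = 35/89.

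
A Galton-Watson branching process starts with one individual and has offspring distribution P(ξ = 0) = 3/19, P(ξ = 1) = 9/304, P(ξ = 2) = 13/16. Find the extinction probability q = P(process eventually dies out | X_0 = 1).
q = 48/247

The pgf is f(s) = 3/19 + 9/304·s + 13/16·s². The extinction probability q is the smallest fixed point of f in [0, 1]. Setting s = f(s):
  13/16·s² + (9/304 − 1)·s + 3/19 = 0
  13/16·s² − (3/19 + 13/16)·s + 3/19 = 0
which factors as (s − 1)·(13/16·s − 3/19) = 0, giving roots s = 1 and s = (3/19)/(13/16) = 48/247.
Mean offspring μ = 9/304 + 2·13/16 = 503/304 > 1 (supercritical), so q < 1. The extinction probability is the smaller root: q = (3/19)/(13/16) = 48/247.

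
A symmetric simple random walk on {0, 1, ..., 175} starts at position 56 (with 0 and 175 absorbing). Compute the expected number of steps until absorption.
E[τ | X_0 = 56] = 6664

Let v_k = E[τ | X_0 = k]. Boundary: v_0 = v_175 = 0. Recurrence: v_k = 1 + (v_{k-1} + v_{k+1})/2 for 1 ≤ k ≤ 174. The particular solution to v_k − (v_{k-1} + v_{k+1})/2 = 1 is v_k = −k^2. Adding homogeneous solution A + B k and matching boundaries gives v_k = k (175 − k). Substituting k = 56: v_56 = 56 · 119 = 6664.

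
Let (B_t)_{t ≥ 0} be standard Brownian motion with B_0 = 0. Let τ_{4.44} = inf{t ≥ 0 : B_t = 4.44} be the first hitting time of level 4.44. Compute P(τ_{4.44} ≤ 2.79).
P(τ_{4.44} ≤ 2.79) = 2(1 − Φ(4.44/√2.79)) = 2(1 − Φ(2.6582)) ≈ 0.0079

By the reflection principle for standard BM, P(τ_b ≤ t) = 2 · P(B_t ≥ b). Since B_t ~ N(0, t), P(B_t ≥ 4.44) = 1 − Φ(4.44/√t) = 1 − Φ(4.44/√2.79) = 1 − Φ(2.6582) ≈ 0.00393. Doubling: P(τ_{4.44} ≤ 2.79) ≈ 2 · 0.00393 = 0.00786 ≈ 0.0079.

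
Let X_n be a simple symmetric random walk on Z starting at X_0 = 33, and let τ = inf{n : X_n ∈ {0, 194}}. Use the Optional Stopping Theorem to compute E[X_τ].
E[X_τ] = 33

X_n is a martingale and τ is a bounded-mean stopping time (indeed τ is finite a.s. with bounded expectation since the walk is in a bounded region). By the OST, E[X_τ] = E[X_0] = 33. Equivalently: E[X_τ] = 194 · P(hit 194 first) + 0 · P(hit 0 first) = 194 · (33/194) = 33.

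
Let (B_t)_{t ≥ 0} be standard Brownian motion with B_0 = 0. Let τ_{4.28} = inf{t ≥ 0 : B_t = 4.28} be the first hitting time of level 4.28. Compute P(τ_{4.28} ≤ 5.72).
P(τ_{4.28} ≤ 5.72) = 2(1 − Φ(4.28/√5.72)) = 2(1 − Φ(1.7896)) ≈ 0.0735

By the reflection principle for standard BM, P(τ_b ≤ t) = 2 · P(B_t ≥ b). Since B_t ~ N(0, t), P(B_t ≥ 4.28) = 1 − Φ(4.28/√t) = 1 − Φ(4.28/√5.72) = 1 − Φ(1.7896) ≈ 0.03676. Doubling: P(τ_{4.28} ≤ 5.72) ≈ 2 · 0.03676 = 0.07352 ≈ 0.0735.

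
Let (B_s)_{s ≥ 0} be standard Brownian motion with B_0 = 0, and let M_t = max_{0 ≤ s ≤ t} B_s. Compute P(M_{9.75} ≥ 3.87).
P(M_{9.75} ≥ 3.87) = 2·P(B_{9.75} ≥ 3.87) = 2(1 − Φ(3.87/√9.75)) ≈ 0.2152

By the reflection principle for Brownian motion, P(M_t ≥ a) = 2 · P(B_t ≥ a) for a ≥ 0. Since B_t ~ N(0, t), P(B_t ≥ 3.87) = 1 − Φ(3.87/√t) = 1 − Φ(3.87/√9.75) = 1 − Φ(1.2394). So
  P(M_{9.75} ≥ 3.87) = 2(1 − Φ(1.2394)) ≈ 0.2152.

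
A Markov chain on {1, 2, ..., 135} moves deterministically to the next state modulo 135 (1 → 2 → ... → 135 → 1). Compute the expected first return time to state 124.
E[T_124 | X_0 = 124] = 135

The chain cycles deterministically, so starting at state 124 it returns in exactly 135 steps. Equivalently, the stationary distribution is uniform π_j = 1/135 for every state j, so by Kac's formula E[T_124] = 1/π_124 = 135.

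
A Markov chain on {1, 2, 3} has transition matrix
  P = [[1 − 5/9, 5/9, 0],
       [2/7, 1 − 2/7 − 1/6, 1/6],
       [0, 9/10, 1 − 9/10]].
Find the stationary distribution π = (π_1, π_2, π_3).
π = (243/803, 945/1606, 175/1606)

This is a birth-death chain on three states, which satisfies detailed balance: π_1 · P_{12} = π_2 · P_{21} and π_2 · P_{23} = π_3 · P_{32}.
From π_1 · 5/9 = π_2 · 2/7: π_2/π_1 = (5/9)/(2/7) = 35/18.
From π_2 · 1/6 = π_3 · 9/10: π_3/π_2 = (1/6)/(9/10) = 5/27.
Take π_1 proportional to 1; then unnormalized π = (1, 35/18, 175/486). Normalize by dividing by the sum 803/243:
  π = (243/803, 945/1606, 175/1606).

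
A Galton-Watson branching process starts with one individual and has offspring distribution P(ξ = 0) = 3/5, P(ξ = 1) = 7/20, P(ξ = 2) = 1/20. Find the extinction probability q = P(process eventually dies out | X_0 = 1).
q = 1

Mean offspring μ = 0·3/5 + 1·7/20 + 2·1/20 = 9/20 ≤ 1. For μ ≤ 1 with offspring not concentrated at 1, the Galton-Watson process goes extinct almost surely, so q = 1.
(Algebraic check: The pgf is f(s) = 3/5 + 7/20·s + 1/20·s². The extinction probability q is the smallest fixed point of f in [0, 1]. Setting s = f(s):
  1/20·s² + (7/20 − 1)·s + 3/5 = 0
  1/20·s² − (3/5 + 1/20)·s + 3/5 = 0
which factors as (s − 1)·(1/20·s − 3/5) = 0, giving roots s = 1 and s = (3/5)/(1/20) = 12. Since 12 ≥ 1, the smallest root in [0, 1] is s = 1.)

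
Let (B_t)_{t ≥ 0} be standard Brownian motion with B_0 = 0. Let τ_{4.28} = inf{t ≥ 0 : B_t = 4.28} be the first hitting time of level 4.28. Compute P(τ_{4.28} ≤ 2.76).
P(τ_{4.28} ≤ 2.76) = 2(1 − Φ(4.28/√2.76)) = 2(1 − Φ(2.5763)) ≈ 0.0100

By the reflection principle for standard BM, P(τ_b ≤ t) = 2 · P(B_t ≥ b). Since B_t ~ N(0, t), P(B_t ≥ 4.28) = 1 − Φ(4.28/√t) = 1 − Φ(4.28/√2.76) = 1 − Φ(2.5763) ≈ 0.00499. Doubling: P(τ_{4.28} ≤ 2.76) ≈ 2 · 0.00499 = 0.00998 ≈ 0.0100.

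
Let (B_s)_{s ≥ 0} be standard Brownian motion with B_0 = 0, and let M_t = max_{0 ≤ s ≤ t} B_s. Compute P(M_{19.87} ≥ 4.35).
P(M_{19.87} ≥ 4.35) = 2·P(B_{19.87} ≥ 4.35) = 2(1 − Φ(4.35/√19.87)) ≈ 0.3291

By the reflection principle for Brownian motion, P(M_t ≥ a) = 2 · P(B_t ≥ a) for a ≥ 0. Since B_t ~ N(0, t), P(B_t ≥ 4.35) = 1 − Φ(4.35/√t) = 1 − Φ(4.35/√19.87) = 1 − Φ(0.9759). So
  P(M_{19.87} ≥ 4.35) = 2(1 − Φ(0.9759)) ≈ 0.3291.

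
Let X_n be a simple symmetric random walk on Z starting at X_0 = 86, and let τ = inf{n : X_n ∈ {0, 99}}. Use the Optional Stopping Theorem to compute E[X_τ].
E[X_τ] = 86

X_n is a martingale and τ is a bounded-mean stopping time (indeed τ is finite a.s. with bounded expectation since the walk is in a bounded region). By the OST, E[X_τ] = E[X_0] = 86. Equivalently: E[X_τ] = 99 · P(hit 99 first) + 0 · P(hit 0 first) = 99 · (86/99) = 86.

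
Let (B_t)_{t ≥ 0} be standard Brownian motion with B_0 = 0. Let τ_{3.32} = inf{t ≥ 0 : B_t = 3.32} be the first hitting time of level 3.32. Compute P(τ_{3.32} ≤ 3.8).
P(τ_{3.32} ≤ 3.8) = 2(1 − Φ(3.32/√3.8)) = 2(1 − Φ(1.7031)) ≈ 0.0885

By the reflection principle for standard BM, P(τ_b ≤ t) = 2 · P(B_t ≥ b). Since B_t ~ N(0, t), P(B_t ≥ 3.32) = 1 − Φ(3.32/√t) = 1 − Φ(3.32/√3.8) = 1 − Φ(1.7031) ≈ 0.04427. Doubling: P(τ_{3.32} ≤ 3.8) ≈ 2 · 0.04427 = 0.08854 ≈ 0.0885.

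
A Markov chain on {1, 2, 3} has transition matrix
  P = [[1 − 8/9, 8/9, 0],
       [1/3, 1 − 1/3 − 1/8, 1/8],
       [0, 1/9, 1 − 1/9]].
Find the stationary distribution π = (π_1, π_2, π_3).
π = (3/20, 2/5, 9/20)

This is a birth-death chain on three states, which satisfies detailed balance: π_1 · P_{12} = π_2 · P_{21} and π_2 · P_{23} = π_3 · P_{32}.
From π_1 · 8/9 = π_2 · 1/3: π_2/π_1 = (8/9)/(1/3) = 8/3.
From π_2 · 1/8 = π_3 · 1/9: π_3/π_2 = (1/8)/(1/9) = 9/8.
Take π_1 proportional to 1; then unnormalized π = (1, 8/3, 3). Normalize by dividing by the sum 20/3:
  π = (3/20, 2/5, 9/20).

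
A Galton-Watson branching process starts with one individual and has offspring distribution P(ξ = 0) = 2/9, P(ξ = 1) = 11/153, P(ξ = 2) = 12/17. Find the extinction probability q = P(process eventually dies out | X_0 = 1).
q = 17/54

The pgf is f(s) = 2/9 + 11/153·s + 12/17·s². The extinction probability q is the smallest fixed point of f in [0, 1]. Setting s = f(s):
  12/17·s² + (11/153 − 1)·s + 2/9 = 0
  12/17·s² − (2/9 + 12/17)·s + 2/9 = 0
which factors as (s − 1)·(12/17·s − 2/9) = 0, giving roots s = 1 and s = (2/9)/(12/17) = 17/54.
Mean offspring μ = 11/153 + 2·12/17 = 227/153 > 1 (supercritical), so q < 1. The extinction probability is the smaller root: q = (2/9)/(12/17) = 17/54.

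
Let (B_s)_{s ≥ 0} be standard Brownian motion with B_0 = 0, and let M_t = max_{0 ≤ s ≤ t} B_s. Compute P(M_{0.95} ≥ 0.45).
P(M_{0.95} ≥ 0.45) = 2·P(B_{0.95} ≥ 0.45) = 2(1 − Φ(0.45/√0.95)) ≈ 0.6443

By the reflection principle for Brownian motion, P(M_t ≥ a) = 2 · P(B_t ≥ a) for a ≥ 0. Since B_t ~ N(0, t), P(B_t ≥ 0.45) = 1 − Φ(0.45/√t) = 1 − Φ(0.45/√0.95) = 1 − Φ(0.4617). So
  P(M_{0.95} ≥ 0.45) = 2(1 − Φ(0.4617)) ≈ 0.6443.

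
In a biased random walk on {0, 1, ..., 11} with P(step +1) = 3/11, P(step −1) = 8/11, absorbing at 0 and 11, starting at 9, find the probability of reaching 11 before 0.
P(hit 11 before 0) = (1 − (8/3)^9) / (1 − (8/3)^11) = 241556481/1717951489

Let u_k denote P(reach 11 before 0 | start at k). Boundary: u_0 = 0, u_11 = 1. Recurrence: u_k = 3/11·u_{k+1} + 8/11·u_{k-1} for 1 ≤ k ≤ 10. Try u_k = A + B·r^k with r = q/p = (8/11)/(3/11) = 8/3. Substitution satisfies the recurrence; boundary conditions give:
  u_k = (1 − r^k) / (1 − r^N) = (1 − (8/3)^9) / (1 − (8/3)^11) = 241556481/1717951489.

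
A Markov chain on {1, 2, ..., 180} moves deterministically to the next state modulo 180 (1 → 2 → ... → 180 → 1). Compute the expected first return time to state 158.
E[T_158 | X_0 = 158] = 180

The chain cycles deterministically, so starting at state 158 it returns in exactly 180 steps. Equivalently, the stationary distribution is uniform π_j = 1/180 for every state j, so by Kac's formula E[T_158] = 1/π_158 = 180.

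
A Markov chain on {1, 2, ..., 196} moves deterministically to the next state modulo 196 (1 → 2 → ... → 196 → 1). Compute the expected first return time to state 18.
E[T_18 | X_0 = 18] = 196

The chain cycles deterministically, so starting at state 18 it returns in exactly 196 steps. Equivalently, the stationary distribution is uniform π_j = 1/196 for every state j, so by Kac's formula E[T_18] = 1/π_18 = 196.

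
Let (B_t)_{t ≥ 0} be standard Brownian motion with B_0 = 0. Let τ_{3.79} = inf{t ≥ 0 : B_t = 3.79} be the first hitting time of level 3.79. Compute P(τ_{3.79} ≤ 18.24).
P(τ_{3.79} ≤ 18.24) = 2(1 − Φ(3.79/√18.24)) = 2(1 − Φ(0.8874)) ≈ 0.3749

By the reflection principle for standard BM, P(τ_b ≤ t) = 2 · P(B_t ≥ b). Since B_t ~ N(0, t), P(B_t ≥ 3.79) = 1 − Φ(3.79/√t) = 1 − Φ(3.79/√18.24) = 1 − Φ(0.8874) ≈ 0.18743. Doubling: P(τ_{3.79} ≤ 18.24) ≈ 2 · 0.18743 = 0.37486 ≈ 0.3749.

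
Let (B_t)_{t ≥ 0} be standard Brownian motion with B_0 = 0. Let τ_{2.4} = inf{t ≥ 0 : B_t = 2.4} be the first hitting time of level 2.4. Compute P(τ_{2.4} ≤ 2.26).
P(τ_{2.4} ≤ 2.26) = 2(1 − Φ(2.4/√2.26)) = 2(1 − Φ(1.5965)) ≈ 0.1104

By the reflection principle for standard BM, P(τ_b ≤ t) = 2 · P(B_t ≥ b). Since B_t ~ N(0, t), P(B_t ≥ 2.4) = 1 − Φ(2.4/√t) = 1 − Φ(2.4/√2.26) = 1 − Φ(1.5965) ≈ 0.05519. Doubling: P(τ_{2.4} ≤ 2.26) ≈ 2 · 0.05519 = 0.11038 ≈ 0.1104.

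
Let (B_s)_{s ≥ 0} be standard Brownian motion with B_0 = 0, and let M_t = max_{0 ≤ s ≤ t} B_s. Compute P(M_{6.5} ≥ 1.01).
P(M_{6.5} ≥ 1.01) = 2·P(B_{6.5} ≥ 1.01) = 2(1 − Φ(1.01/√6.5)) ≈ 0.6920

By the reflection principle for Brownian motion, P(M_t ≥ a) = 2 · P(B_t ≥ a) for a ≥ 0. Since B_t ~ N(0, t), P(B_t ≥ 1.01) = 1 − Φ(1.01/√t) = 1 − Φ(1.01/√6.5) = 1 − Φ(0.3962). So
  P(M_{6.5} ≥ 1.01) = 2(1 − Φ(0.3962)) ≈ 0.6920.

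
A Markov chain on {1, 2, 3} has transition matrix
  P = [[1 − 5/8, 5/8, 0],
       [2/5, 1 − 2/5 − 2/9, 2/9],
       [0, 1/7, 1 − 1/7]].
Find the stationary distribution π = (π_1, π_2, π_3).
π = (144/719, 225/719, 350/719)

This is a birth-death chain on three states, which satisfies detailed balance: π_1 · P_{12} = π_2 · P_{21} and π_2 · P_{23} = π_3 · P_{32}.
From π_1 · 5/8 = π_2 · 2/5: π_2/π_1 = (5/8)/(2/5) = 25/16.
From π_2 · 2/9 = π_3 · 1/7: π_3/π_2 = (2/9)/(1/7) = 14/9.
Take π_1 proportional to 1; then unnormalized π = (1, 25/16, 175/72). Normalize by dividing by the sum 719/144:
  π = (144/719, 225/719, 350/719).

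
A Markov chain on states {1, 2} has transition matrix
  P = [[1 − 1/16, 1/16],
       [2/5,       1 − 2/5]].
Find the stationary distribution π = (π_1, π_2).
π_1 = 32/37, π_2 = 5/37

Solve πP = π with π_1 + π_2 = 1. From πP = π: π_1 · (1 − 1/16) + π_2 · 2/5 = π_1 ⇒ π_2 · 2/5 = π_1 · 1/16 ⇒ π_2/π_1 = (1/16)/(2/5) = 5/32. Together with π_1 + π_2 = 1:
  π_1 = (2/5)/(1/16 + 2/5) = (2/5)/(37/80) = 32/37,
  π_2 = (1/16)/(1/16 + 2/5) = (1/16)/(37/80) = 5/37.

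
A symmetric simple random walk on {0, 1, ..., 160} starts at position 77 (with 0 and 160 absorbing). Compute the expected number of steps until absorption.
E[τ | X_0 = 77] = 6391

Let v_k = E[τ | X_0 = k]. Boundary: v_0 = v_160 = 0. Recurrence: v_k = 1 + (v_{k-1} + v_{k+1})/2 for 1 ≤ k ≤ 159. The particular solution to v_k − (v_{k-1} + v_{k+1})/2 = 1 is v_k = −k^2. Adding homogeneous solution A + B k and matching boundaries gives v_k = k (160 − k). Substituting k = 77: v_77 = 77 · 83 = 6391.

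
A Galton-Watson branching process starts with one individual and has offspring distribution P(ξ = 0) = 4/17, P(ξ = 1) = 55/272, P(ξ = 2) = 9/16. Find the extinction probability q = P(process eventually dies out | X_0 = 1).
q = 64/153

The pgf is f(s) = 4/17 + 55/272·s + 9/16·s². The extinction probability q is the smallest fixed point of f in [0, 1]. Setting s = f(s):
  9/16·s² + (55/272 − 1)·s + 4/17 = 0
  9/16·s² − (4/17 + 9/16)·s + 4/17 = 0
which factors as (s − 1)·(9/16·s − 4/17) = 0, giving roots s = 1 and s = (4/17)/(9/16) = 64/153.
Mean offspring μ = 55/272 + 2·9/16 = 361/272 > 1 (supercritical), so q < 1. The extinction probability is the smaller root: q = (4/17)/(9/16) = 64/153.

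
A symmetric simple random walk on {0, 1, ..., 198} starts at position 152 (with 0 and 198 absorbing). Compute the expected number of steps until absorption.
E[τ | X_0 = 152] = 6992

Let v_k = E[τ | X_0 = k]. Boundary: v_0 = v_198 = 0. Recurrence: v_k = 1 + (v_{k-1} + v_{k+1})/2 for 1 ≤ k ≤ 197. The particular solution to v_k − (v_{k-1} + v_{k+1})/2 = 1 is v_k = −k^2. Adding homogeneous solution A + B k and matching boundaries gives v_k = k (198 − k). Substituting k = 152: v_152 = 152 · 46 = 6992.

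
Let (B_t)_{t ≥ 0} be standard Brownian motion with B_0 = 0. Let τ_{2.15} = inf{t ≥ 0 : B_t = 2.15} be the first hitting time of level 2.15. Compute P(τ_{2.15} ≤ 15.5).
P(τ_{2.15} ≤ 15.5) = 2(1 − Φ(2.15/√15.5)) = 2(1 − Φ(0.5461)) ≈ 0.5850

By the reflection principle for standard BM, P(τ_b ≤ t) = 2 · P(B_t ≥ b). Since B_t ~ N(0, t), P(B_t ≥ 2.15) = 1 − Φ(2.15/√t) = 1 − Φ(2.15/√15.5) = 1 − Φ(0.5461) ≈ 0.29250. Doubling: P(τ_{2.15} ≤ 15.5) ≈ 2 · 0.29250 = 0.58500 ≈ 0.5850.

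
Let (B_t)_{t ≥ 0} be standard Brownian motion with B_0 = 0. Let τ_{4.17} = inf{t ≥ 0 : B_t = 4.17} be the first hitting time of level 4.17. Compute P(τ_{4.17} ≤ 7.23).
P(τ_{4.17} ≤ 7.23) = 2(1 − Φ(4.17/√7.23)) = 2(1 − Φ(1.5508)) ≈ 0.1209

By the reflection principle for standard BM, P(τ_b ≤ t) = 2 · P(B_t ≥ b). Since B_t ~ N(0, t), P(B_t ≥ 4.17) = 1 − Φ(4.17/√t) = 1 − Φ(4.17/√7.23) = 1 − Φ(1.5508) ≈ 0.06047. Doubling: P(τ_{4.17} ≤ 7.23) ≈ 2 · 0.06047 = 0.12094 ≈ 0.1209.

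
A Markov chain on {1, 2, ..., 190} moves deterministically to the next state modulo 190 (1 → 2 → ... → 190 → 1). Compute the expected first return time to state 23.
E[T_23 | X_0 = 23] = 190

The chain cycles deterministically, so starting at state 23 it returns in exactly 190 steps. Equivalently, the stationary distribution is uniform π_j = 1/190 for every state j, so by Kac's formula E[T_23] = 1/π_23 = 190.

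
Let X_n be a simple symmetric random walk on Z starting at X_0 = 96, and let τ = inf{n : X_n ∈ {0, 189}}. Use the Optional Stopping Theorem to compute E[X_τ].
E[X_τ] = 96

X_n is a martingale and τ is a bounded-mean stopping time (indeed τ is finite a.s. with bounded expectation since the walk is in a bounded region). By the OST, E[X_τ] = E[X_0] = 96. Equivalently: E[X_τ] = 189 · P(hit 189 first) + 0 · P(hit 0 first) = 189 · (96/189) = 96.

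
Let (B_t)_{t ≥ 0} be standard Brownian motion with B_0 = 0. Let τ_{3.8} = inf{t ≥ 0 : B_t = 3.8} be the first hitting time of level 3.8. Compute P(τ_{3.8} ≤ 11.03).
P(τ_{3.8} ≤ 11.03) = 2(1 − Φ(3.8/√11.03)) = 2(1 − Φ(1.1442)) ≈ 0.2525

By the reflection principle for standard BM, P(τ_b ≤ t) = 2 · P(B_t ≥ b). Since B_t ~ N(0, t), P(B_t ≥ 3.8) = 1 − Φ(3.8/√t) = 1 − Φ(3.8/√11.03) = 1 − Φ(1.1442) ≈ 0.12627. Doubling: P(τ_{3.8} ≤ 11.03) ≈ 2 · 0.12627 = 0.25254 ≈ 0.2525.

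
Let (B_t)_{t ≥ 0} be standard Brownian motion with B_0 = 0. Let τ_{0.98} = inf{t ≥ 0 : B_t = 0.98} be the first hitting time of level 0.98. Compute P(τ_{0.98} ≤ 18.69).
P(τ_{0.98} ≤ 18.69) = 2(1 − Φ(0.98/√18.69)) = 2(1 − Φ(0.2267)) ≈ 0.8207

By the reflection principle for standard BM, P(τ_b ≤ t) = 2 · P(B_t ≥ b). Since B_t ~ N(0, t), P(B_t ≥ 0.98) = 1 − Φ(0.98/√t) = 1 − Φ(0.98/√18.69) = 1 − Φ(0.2267) ≈ 0.41033. Doubling: P(τ_{0.98} ≤ 18.69) ≈ 2 · 0.41033 = 0.82066 ≈ 0.8207.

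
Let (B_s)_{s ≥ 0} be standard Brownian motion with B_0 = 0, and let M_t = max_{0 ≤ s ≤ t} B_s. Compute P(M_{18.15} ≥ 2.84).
P(M_{18.15} ≥ 2.84) = 2·P(B_{18.15} ≥ 2.84) = 2(1 − Φ(2.84/√18.15)) ≈ 0.5050

By the reflection principle for Brownian motion, P(M_t ≥ a) = 2 · P(B_t ≥ a) for a ≥ 0. Since B_t ~ N(0, t), P(B_t ≥ 2.84) = 1 − Φ(2.84/√t) = 1 − Φ(2.84/√18.15) = 1 − Φ(0.6666). So
  P(M_{18.15} ≥ 2.84) = 2(1 − Φ(0.6666)) ≈ 0.5050.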